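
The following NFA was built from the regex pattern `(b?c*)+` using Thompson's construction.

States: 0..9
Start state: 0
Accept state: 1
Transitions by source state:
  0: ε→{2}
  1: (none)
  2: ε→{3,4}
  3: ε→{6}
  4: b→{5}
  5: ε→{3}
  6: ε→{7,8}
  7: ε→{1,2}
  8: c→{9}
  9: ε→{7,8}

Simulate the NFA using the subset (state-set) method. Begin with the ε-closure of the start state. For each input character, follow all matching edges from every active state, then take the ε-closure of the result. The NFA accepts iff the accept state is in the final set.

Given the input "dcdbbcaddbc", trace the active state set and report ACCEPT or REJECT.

start: ε-closure({0}) = {0,1,2,3,4,6,7,8}
'd' @ 1: {}  — no active states
rest 'cdbbcaddbc' ignored (set empty)
final: {}; accept 1 not in set

Answer: REJECT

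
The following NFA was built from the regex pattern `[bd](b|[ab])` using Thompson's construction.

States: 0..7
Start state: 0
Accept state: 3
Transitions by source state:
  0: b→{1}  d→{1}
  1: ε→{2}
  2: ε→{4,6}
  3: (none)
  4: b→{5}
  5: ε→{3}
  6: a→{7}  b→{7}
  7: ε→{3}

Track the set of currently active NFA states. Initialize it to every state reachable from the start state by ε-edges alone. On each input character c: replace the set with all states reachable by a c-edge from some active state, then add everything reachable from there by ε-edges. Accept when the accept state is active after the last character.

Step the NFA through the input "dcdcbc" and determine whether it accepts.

S₀ = ε-closure({0}) = {0}
'd' @ 1: {1,2,4,6}
'c' @ 2: {}  — state set empty
rest 'dcbc' ignored (set empty)
final: {}; accept 3 not in set

Answer: REJECT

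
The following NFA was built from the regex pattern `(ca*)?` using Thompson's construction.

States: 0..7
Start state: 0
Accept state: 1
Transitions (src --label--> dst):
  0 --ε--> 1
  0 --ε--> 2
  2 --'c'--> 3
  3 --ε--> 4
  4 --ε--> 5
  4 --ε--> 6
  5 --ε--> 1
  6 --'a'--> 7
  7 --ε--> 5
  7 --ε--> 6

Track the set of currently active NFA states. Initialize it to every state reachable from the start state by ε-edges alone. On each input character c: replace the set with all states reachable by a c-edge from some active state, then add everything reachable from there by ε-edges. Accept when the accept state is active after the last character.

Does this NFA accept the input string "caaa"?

initial (ε-close {0}): {0,1,2}
'c' @ 1: {1,3,4,5,6}  (accept∈set)
'a' @ 2: {1,5,6,7}  (accept∈set)
'a' @ 3: {1,5,6,7}  (accept∈set)
'a' @ 4: {1,5,6,7}  (accept∈set)
final: {1,5,6,7}; accept 1 in set

Answer: ACCEPT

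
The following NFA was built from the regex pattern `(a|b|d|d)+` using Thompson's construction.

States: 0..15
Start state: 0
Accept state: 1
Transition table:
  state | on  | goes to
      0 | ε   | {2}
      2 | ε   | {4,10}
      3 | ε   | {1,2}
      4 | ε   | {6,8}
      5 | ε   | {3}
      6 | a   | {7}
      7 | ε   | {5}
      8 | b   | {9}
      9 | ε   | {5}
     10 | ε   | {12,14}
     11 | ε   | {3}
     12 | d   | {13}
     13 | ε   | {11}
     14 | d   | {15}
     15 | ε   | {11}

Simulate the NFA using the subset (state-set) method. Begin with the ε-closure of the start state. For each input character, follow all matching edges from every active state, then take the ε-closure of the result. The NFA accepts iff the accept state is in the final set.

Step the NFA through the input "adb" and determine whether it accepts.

Answer: ACCEPT

Trace:
S₀ = ε-closure({0}) = {0,2,4,6,8,10,12,14}
'a' @ 1: {1,2,3,4,5,6,7,8,10,12,14}  [accepting]
'd' @ 2: {1,2,3,4,6,8,10,11,12,13,14,15}  [accepting]
'b' @ 3: {1,2,3,4,5,6,8,9,10,12,14}  [accepting]
final: {1,2,3,4,5,6,8,9,10,12,14}; accept 1 in set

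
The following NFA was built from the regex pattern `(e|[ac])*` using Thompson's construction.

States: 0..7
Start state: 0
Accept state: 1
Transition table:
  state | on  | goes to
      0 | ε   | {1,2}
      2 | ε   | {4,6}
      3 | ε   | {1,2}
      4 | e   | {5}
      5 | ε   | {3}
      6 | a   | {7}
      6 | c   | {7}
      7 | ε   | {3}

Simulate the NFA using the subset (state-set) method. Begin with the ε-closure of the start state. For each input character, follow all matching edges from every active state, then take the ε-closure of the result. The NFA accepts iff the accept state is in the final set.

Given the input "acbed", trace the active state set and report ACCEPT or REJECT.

S₀ = ε-closure({0}) = {0,1,2,4,6}
'a' @ 1: {1,2,3,4,6,7}  [accepting]
'c' @ 2: {1,2,3,4,6,7}  [accepting]
'b' @ 3: {}  — state set empty
rest 'ed' ignored (set empty)
end set {} — state 1 not in

Answer: REJECT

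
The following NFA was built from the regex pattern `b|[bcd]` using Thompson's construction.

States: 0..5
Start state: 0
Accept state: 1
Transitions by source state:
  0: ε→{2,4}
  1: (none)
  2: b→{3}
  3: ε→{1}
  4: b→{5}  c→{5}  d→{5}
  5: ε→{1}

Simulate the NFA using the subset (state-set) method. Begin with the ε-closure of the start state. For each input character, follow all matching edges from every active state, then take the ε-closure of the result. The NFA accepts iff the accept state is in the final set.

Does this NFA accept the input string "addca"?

Answer: REJECT

Derivation:
start: ε-closure({0}) = {0,2,4}
'a' @ 1: {}  — dead — no transitions
rest 'ddca' ignored (set empty)
end set {} — state 1 not in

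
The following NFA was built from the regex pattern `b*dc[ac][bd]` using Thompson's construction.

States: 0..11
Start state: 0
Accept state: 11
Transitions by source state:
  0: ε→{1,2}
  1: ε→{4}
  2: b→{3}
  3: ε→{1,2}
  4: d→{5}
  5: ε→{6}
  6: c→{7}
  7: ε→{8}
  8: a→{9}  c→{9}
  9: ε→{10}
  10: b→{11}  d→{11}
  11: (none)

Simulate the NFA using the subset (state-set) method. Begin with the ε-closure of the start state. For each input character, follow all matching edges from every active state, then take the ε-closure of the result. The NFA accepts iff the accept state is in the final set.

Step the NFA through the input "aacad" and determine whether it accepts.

initial (ε-close {0}): {0,1,2,4}
'a' @ 1: {}  — state set empty
rest 'acad' ignored (set empty)
final: {}; accept 11 not in set

Answer: REJECT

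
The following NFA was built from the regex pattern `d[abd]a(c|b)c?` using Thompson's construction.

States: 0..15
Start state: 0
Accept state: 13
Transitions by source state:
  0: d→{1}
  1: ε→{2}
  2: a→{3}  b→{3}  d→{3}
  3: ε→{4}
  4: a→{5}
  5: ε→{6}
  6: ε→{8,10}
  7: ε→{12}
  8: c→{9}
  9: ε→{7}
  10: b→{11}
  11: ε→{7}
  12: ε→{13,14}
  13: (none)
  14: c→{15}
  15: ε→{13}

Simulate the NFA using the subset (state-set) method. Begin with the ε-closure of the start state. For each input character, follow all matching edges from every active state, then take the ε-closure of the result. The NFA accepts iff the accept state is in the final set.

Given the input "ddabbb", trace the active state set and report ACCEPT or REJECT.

Answer: REJECT

Steps:
start: ε-closure({0}) = {0}
'd' @ 1: {1,2}
'd' @ 2: {3,4}
'a' @ 3: {5,6,8,10}
'b' @ 4: {7,11,12,13,14}  [accepting]
'b' @ 5: {}  — dead — no transitions
rest 'b' ignored (set empty)
final: {}; accept 13 not in set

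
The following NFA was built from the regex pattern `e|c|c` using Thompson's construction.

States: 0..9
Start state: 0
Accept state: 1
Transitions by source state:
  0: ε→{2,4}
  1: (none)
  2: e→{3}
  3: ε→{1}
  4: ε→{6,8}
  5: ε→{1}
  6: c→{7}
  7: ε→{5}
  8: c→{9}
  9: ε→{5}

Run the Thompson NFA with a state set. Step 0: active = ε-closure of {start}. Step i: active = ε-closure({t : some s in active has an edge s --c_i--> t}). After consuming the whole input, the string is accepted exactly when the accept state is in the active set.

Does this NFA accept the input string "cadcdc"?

start: ε-closure({0}) = {0,2,4,6,8}
'c' @ 1: {1,5,7,9}  (accept∈set)
'a' @ 2: {}  — dead — no transitions
rest 'dcdc' ignored (set empty)
end set {} — state 1 not in

Answer: REJECT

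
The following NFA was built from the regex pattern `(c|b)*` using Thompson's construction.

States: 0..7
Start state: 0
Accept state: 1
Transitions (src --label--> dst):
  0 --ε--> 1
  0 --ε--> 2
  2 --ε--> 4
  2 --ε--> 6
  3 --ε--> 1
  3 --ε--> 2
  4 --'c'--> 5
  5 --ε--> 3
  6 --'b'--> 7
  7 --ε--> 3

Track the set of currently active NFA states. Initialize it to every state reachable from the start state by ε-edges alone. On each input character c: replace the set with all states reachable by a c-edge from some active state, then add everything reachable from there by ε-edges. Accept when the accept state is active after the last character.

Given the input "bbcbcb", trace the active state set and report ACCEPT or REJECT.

initial (ε-close {0}): {0,1,2,4,6}
'b' @ 1: {1,2,3,4,6,7}  ✓accept
'b' @ 2: {1,2,3,4,6,7}  ✓accept
'c' @ 3: {1,2,3,4,5,6}  ✓accept
'b' @ 4: {1,2,3,4,6,7}  ✓accept
'c' @ 5: {1,2,3,4,5,6}  ✓accept
'b' @ 6: {1,2,3,4,6,7}  ✓accept
final: {1,2,3,4,6,7}; accept 1 in set

Answer: ACCEPT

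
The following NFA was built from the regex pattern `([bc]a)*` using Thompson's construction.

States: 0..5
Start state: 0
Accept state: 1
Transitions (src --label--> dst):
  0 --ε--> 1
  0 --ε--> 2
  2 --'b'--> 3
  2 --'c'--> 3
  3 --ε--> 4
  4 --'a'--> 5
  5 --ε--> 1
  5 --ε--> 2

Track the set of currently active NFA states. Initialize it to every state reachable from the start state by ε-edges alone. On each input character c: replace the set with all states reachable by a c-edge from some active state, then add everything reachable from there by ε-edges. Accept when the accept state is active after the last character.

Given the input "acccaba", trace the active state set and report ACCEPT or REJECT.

initial (ε-close {0}): {0,1,2}
'a' @ 1: {}  — dead — no transitions
rest 'cccaba' ignored (set empty)
final: {}; accept 1 not in set

Answer: REJECT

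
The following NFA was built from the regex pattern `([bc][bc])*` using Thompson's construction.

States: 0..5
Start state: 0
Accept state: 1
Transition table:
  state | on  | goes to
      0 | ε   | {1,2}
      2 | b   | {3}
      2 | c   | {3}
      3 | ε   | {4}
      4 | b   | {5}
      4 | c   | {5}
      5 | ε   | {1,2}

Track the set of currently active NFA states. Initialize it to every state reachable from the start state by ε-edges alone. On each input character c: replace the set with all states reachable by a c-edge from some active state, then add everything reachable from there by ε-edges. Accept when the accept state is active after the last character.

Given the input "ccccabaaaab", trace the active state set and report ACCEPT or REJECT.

Answer: REJECT

Derivation:
S₀ = ε-closure({0}) = {0,1,2}
'c' @ 1: {3,4}
'c' @ 2: {1,2,5}  (accept∈set)
'c' @ 3: {3,4}
'c' @ 4: {1,2,5}  (accept∈set)
'a' @ 5: {}  — dead — no transitions
rest 'baaaab' ignored (set empty)
after full input: {}  (accept=1 not in)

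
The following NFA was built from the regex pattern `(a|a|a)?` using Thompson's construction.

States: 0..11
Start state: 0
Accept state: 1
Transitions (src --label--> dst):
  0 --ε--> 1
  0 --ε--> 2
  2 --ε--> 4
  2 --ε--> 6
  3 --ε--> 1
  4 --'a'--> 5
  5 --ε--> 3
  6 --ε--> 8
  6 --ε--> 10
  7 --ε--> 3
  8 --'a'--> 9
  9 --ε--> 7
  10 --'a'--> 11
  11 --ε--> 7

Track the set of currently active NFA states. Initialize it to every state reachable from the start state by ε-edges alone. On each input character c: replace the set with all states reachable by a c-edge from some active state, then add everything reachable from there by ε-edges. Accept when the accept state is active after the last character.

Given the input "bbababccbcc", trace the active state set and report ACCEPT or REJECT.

S₀ = ε-closure({0}) = {0,1,2,4,6,8,10}
'b' @ 1: {}  — dead — no transitions
rest 'bababccbcc' ignored (set empty)
after full input: {}  (accept=1 not in)

Answer: REJECT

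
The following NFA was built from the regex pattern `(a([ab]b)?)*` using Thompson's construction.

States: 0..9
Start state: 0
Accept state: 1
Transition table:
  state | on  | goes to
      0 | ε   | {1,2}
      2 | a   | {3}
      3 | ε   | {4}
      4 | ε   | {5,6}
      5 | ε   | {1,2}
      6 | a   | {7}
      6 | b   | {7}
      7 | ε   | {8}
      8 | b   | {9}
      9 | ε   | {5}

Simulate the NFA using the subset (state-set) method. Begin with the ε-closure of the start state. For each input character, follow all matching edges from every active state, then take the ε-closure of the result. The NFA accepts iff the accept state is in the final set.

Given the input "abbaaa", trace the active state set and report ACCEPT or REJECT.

Answer: ACCEPT

Trace:
initial (ε-close {0}): {0,1,2}
'a' @ 1: {1,2,3,4,5,6}  (accept∈set)
'b' @ 2: {7,8}
'b' @ 3: {1,2,5,9}  (accept∈set)
'a' @ 4: {1,2,3,4,5,6}  (accept∈set)
'a' @ 5: {1,2,3,4,5,6,7,8}  (accept∈set)
'a' @ 6: {1,2,3,4,5,6,7,8}  (accept∈set)
end set {1,2,3,4,5,6,7,8} — state 1 in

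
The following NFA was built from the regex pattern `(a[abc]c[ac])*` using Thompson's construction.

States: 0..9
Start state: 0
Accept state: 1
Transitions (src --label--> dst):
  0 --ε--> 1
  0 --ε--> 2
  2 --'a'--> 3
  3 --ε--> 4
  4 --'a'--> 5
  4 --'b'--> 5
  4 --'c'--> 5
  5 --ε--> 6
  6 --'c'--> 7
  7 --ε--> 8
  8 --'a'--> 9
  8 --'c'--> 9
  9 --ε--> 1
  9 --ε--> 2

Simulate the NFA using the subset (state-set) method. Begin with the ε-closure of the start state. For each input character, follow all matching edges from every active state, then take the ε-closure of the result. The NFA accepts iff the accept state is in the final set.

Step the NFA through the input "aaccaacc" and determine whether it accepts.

Answer: ACCEPT

Steps:
S₀ = ε-closure({0}) = {0,1,2}
'a' @ 1: {3,4}
'a' @ 2: {5,6}
'c' @ 3: {7,8}
'c' @ 4: {1,2,9}  (accept∈set)
'a' @ 5: {3,4}
'a' @ 6: {5,6}
'c' @ 7: {7,8}
'c' @ 8: {1,2,9}  (accept∈set)
end set {1,2,9} — state 1 in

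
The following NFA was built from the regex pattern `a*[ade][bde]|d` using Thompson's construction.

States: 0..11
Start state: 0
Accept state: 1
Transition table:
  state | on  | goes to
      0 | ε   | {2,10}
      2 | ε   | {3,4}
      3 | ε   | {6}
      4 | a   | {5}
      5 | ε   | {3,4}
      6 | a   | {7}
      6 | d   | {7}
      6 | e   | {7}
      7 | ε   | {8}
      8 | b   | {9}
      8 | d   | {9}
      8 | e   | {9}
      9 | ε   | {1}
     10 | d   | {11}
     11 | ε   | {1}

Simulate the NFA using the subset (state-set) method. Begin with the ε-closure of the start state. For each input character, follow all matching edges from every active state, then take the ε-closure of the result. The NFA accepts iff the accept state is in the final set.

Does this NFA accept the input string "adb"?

Answer: ACCEPT

Derivation:
initial (ε-close {0}): {0,2,3,4,6,10}
'a' @ 1: {3,4,5,6,7,8}
'd' @ 2: {1,7,8,9}  [accepting]
'b' @ 3: {1,9}  [accepting]
after full input: {1,9}  (accept=1 in)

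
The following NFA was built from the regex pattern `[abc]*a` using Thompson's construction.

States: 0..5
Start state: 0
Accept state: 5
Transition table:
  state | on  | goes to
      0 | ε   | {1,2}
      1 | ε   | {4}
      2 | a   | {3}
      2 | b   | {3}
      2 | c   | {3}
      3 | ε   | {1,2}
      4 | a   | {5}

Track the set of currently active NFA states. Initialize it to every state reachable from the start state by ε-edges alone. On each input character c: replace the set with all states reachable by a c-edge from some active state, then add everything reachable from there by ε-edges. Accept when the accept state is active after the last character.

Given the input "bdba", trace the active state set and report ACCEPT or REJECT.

Answer: REJECT

Steps:
initial (ε-close {0}): {0,1,2,4}
'b' @ 1: {1,2,3,4}
'd' @ 2: {}  — no active states
rest 'ba' ignored (set empty)
after full input: {}  (accept=5 not in)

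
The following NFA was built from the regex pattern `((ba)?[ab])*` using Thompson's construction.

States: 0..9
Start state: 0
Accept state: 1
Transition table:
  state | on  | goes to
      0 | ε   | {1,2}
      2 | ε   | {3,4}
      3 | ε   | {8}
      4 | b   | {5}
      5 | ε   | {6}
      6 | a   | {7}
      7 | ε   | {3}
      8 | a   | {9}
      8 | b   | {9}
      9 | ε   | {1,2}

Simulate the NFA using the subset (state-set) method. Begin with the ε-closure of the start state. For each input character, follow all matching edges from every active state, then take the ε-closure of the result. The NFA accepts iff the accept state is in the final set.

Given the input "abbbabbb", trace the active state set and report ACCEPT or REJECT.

Answer: ACCEPT

Derivation:
S₀ = ε-closure({0}) = {0,1,2,3,4,8}
'a' @ 1: {1,2,3,4,8,9}  (accept∈set)
'b' @ 2: {1,2,3,4,5,6,8,9}  (accept∈set)
'b' @ 3: {1,2,3,4,5,6,8,9}  (accept∈set)
'b' @ 4: {1,2,3,4,5,6,8,9}  (accept∈set)
'a' @ 5: {1,2,3,4,7,8,9}  (accept∈set)
'b' @ 6: {1,2,3,4,5,6,8,9}  (accept∈set)
'b' @ 7: {1,2,3,4,5,6,8,9}  (accept∈set)
'b' @ 8: {1,2,3,4,5,6,8,9}  (accept∈set)
final: {1,2,3,4,5,6,8,9}; accept 1 in set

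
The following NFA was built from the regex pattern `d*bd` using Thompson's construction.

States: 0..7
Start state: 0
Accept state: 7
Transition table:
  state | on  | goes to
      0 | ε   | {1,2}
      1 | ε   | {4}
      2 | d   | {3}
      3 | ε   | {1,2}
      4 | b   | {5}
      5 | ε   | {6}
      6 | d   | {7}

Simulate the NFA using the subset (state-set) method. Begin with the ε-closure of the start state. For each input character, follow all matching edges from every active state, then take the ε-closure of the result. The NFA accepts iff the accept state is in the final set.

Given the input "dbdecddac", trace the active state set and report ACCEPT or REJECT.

start: ε-closure({0}) = {0,1,2,4}
'd' @ 1: {1,2,3,4}
'b' @ 2: {5,6}
'd' @ 3: {7}  ✓accept
'e' @ 4: {}  — state set empty
rest 'cddac' ignored (set empty)
end set {} — state 7 not in

Answer: REJECT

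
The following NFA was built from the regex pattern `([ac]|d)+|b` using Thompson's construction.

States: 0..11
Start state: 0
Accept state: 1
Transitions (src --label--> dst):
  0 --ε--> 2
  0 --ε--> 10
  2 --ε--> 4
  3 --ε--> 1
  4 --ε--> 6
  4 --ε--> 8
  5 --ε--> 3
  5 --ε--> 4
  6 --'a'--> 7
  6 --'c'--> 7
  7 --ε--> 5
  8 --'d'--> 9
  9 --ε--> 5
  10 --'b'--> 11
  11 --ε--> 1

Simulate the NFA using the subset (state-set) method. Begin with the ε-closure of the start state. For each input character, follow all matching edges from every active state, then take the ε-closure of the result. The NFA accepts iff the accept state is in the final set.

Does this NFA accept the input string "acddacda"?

S₀ = ε-closure({0}) = {0,2,4,6,8,10}
'a' @ 1: {1,3,4,5,6,7,8}  [accepting]
'c' @ 2: {1,3,4,5,6,7,8}  [accepting]
'd' @ 3: {1,3,4,5,6,8,9}  [accepting]
'd' @ 4: {1,3,4,5,6,8,9}  [accepting]
'a' @ 5: {1,3,4,5,6,7,8}  [accepting]
'c' @ 6: {1,3,4,5,6,7,8}  [accepting]
'd' @ 7: {1,3,4,5,6,8,9}  [accepting]
'a' @ 8: {1,3,4,5,6,7,8}  [accepting]
end set {1,3,4,5,6,7,8} — state 1 in

Answer: ACCEPT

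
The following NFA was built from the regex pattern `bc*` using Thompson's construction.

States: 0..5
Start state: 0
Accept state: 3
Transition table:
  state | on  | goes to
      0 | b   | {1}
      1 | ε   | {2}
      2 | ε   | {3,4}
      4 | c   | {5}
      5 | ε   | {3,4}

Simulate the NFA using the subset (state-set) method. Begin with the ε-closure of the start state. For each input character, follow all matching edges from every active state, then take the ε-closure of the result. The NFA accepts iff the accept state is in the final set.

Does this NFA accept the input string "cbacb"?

Answer: REJECT

Trace:
S₀ = ε-closure({0}) = {0}
'c' @ 1: {}  — no active states
rest 'bacb' ignored (set empty)
final: {}; accept 3 not in set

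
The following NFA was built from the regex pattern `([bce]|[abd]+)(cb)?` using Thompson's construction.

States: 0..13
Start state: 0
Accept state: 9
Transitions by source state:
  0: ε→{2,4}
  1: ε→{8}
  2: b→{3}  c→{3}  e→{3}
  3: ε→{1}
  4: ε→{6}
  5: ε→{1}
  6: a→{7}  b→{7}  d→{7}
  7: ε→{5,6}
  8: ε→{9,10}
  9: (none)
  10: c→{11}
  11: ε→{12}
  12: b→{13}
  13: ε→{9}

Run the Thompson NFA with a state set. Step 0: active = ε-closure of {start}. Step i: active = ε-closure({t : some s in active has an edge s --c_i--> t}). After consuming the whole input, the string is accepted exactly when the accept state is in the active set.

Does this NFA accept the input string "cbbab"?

Answer: REJECT

Derivation:
S₀ = ε-closure({0}) = {0,2,4,6}
'c' @ 1: {1,3,8,9,10}  [accepting]
'b' @ 2: {}  — state set empty
rest 'bab' ignored (set empty)
final: {}; accept 9 not in set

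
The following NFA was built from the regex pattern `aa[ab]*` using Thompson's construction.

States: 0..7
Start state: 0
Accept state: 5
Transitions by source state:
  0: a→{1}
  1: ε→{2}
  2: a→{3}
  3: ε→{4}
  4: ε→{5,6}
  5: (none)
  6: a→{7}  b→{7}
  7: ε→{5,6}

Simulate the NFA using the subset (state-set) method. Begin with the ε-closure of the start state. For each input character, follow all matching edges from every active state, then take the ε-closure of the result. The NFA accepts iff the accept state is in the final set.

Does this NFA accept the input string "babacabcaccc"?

S₀ = ε-closure({0}) = {0}
'b' @ 1: {}  — state set empty
rest 'abacabcaccc' ignored (set empty)
after full input: {}  (accept=5 not in)

Answer: REJECT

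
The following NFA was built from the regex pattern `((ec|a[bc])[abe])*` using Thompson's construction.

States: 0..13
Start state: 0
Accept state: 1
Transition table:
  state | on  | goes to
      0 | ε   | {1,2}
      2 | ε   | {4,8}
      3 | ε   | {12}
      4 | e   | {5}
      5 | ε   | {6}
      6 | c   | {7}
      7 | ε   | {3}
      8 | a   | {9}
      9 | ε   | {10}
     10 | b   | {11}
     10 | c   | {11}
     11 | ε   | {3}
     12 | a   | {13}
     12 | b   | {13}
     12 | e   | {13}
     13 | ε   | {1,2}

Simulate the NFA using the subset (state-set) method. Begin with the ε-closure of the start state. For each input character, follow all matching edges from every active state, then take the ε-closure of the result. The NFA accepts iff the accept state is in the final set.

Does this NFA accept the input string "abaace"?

Answer: ACCEPT

Derivation:
S₀ = ε-closure({0}) = {0,1,2,4,8}
'a' @ 1: {9,10}
'b' @ 2: {3,11,12}
'a' @ 3: {1,2,4,8,13}  (accept∈set)
'a' @ 4: {9,10}
'c' @ 5: {3,11,12}
'e' @ 6: {1,2,4,8,13}  (accept∈set)
end set {1,2,4,8,13} — state 1 in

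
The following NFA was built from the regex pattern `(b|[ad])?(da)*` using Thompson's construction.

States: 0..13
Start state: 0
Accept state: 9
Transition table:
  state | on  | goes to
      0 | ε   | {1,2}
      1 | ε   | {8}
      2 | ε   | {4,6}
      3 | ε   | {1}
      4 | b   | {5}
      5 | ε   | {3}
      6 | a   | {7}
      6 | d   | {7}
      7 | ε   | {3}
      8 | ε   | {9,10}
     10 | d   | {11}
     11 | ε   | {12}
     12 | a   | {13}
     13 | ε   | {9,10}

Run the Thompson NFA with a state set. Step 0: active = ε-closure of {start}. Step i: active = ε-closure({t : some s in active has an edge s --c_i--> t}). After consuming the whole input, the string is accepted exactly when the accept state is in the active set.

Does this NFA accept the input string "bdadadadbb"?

start: ε-closure({0}) = {0,1,2,4,6,8,9,10}
'b' @ 1: {1,3,5,8,9,10}  ✓accept
'd' @ 2: {11,12}
'a' @ 3: {9,10,13}  ✓accept
'd' @ 4: {11,12}
'a' @ 5: {9,10,13}  ✓accept
'd' @ 6: {11,12}
'a' @ 7: {9,10,13}  ✓accept
'd' @ 8: {11,12}
'b' @ 9: {}  — dead — no transitions
rest 'b' ignored (set empty)
after full input: {}  (accept=9 not in)

Answer: REJECT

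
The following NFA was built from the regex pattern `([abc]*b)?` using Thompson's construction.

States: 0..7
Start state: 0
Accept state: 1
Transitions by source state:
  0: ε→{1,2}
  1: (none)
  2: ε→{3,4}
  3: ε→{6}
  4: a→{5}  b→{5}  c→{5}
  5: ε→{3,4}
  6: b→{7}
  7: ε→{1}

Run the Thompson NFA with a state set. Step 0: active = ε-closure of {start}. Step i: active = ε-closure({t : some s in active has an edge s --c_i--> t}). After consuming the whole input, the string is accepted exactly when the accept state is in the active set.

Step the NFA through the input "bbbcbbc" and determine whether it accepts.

Answer: REJECT

Steps:
initial (ε-close {0}): {0,1,2,3,4,6}
'b' @ 1: {1,3,4,5,6,7}  (accept∈set)
'b' @ 2: {1,3,4,5,6,7}  (accept∈set)
'b' @ 3: {1,3,4,5,6,7}  (accept∈set)
'c' @ 4: {3,4,5,6}
'b' @ 5: {1,3,4,5,6,7}  (accept∈set)
'b' @ 6: {1,3,4,5,6,7}  (accept∈set)
'c' @ 7: {3,4,5,6}
end set {3,4,5,6} — state 1 not in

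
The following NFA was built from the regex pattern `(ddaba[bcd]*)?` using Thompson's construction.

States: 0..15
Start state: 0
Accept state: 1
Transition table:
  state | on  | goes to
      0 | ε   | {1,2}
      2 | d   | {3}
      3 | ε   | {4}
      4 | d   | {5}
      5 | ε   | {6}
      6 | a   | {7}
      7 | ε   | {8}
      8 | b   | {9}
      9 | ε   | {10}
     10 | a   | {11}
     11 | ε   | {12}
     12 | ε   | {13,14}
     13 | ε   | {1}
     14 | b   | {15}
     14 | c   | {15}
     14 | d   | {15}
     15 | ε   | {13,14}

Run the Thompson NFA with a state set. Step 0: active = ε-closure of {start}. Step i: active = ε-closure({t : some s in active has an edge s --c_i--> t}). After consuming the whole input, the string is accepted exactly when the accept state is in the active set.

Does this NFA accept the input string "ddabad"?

start: ε-closure({0}) = {0,1,2}
'd' @ 1: {3,4}
'd' @ 2: {5,6}
'a' @ 3: {7,8}
'b' @ 4: {9,10}
'a' @ 5: {1,11,12,13,14}  (accept∈set)
'd' @ 6: {1,13,14,15}  (accept∈set)
after full input: {1,13,14,15}  (accept=1 in)

Answer: ACCEPT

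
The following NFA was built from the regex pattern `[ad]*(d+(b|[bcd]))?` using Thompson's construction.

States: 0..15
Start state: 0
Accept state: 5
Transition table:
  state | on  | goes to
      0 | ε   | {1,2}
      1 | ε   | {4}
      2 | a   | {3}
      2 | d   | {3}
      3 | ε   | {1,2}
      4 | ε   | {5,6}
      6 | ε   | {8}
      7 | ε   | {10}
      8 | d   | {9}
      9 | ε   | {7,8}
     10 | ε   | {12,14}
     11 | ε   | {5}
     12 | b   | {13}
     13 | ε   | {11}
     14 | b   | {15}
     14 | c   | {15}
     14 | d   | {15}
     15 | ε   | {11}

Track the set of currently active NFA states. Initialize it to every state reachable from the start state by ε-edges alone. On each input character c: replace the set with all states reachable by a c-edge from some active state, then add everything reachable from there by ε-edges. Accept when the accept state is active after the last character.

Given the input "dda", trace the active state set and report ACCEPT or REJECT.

Answer: ACCEPT

Trace:
S₀ = ε-closure({0}) = {0,1,2,4,5,6,8}
'd' @ 1: {1,2,3,4,5,6,7,8,9,10,12,14}  [accepting]
'd' @ 2: {1,2,3,4,5,6,7,8,9,10,11,12,14,15}  [accepting]
'a' @ 3: {1,2,3,4,5,6,8}  [accepting]
end set {1,2,3,4,5,6,8} — state 5 in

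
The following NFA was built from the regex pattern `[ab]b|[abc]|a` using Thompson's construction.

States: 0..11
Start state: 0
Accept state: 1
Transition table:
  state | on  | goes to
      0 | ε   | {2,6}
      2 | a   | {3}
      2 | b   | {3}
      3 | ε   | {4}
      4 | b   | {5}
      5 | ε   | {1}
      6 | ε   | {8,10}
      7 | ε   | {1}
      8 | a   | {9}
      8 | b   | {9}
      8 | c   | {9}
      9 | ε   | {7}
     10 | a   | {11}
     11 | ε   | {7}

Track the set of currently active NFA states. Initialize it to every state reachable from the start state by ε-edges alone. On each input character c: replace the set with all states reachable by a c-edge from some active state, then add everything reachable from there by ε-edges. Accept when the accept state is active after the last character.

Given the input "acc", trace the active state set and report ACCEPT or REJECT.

Answer: REJECT

Trace:
initial (ε-close {0}): {0,2,6,8,10}
'a' @ 1: {1,3,4,7,9,11}  [accepting]
'c' @ 2: {}  — state set empty
rest 'c' ignored (set empty)
after full input: {}  (accept=1 not in)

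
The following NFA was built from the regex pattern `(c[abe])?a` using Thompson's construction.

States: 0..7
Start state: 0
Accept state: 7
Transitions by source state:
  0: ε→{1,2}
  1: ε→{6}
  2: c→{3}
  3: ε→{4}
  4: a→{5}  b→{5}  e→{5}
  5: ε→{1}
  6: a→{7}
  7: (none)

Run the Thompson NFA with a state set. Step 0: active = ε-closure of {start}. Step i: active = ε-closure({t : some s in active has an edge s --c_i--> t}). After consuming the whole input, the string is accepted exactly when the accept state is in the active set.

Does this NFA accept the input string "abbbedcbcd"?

Answer: REJECT

Derivation:
initial (ε-close {0}): {0,1,2,6}
'a' @ 1: {7}  ✓accept
'b' @ 2: {}  — dead — no transitions
rest 'bbedcbcd' ignored (set empty)
end set {} — state 7 not in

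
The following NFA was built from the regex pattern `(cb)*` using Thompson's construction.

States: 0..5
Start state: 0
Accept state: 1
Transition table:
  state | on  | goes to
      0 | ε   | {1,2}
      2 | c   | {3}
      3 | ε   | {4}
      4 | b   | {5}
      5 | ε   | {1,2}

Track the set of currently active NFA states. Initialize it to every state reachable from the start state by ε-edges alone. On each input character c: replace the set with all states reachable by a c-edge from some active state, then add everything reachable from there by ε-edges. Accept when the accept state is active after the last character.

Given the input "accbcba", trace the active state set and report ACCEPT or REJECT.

Answer: REJECT

Steps:
initial (ε-close {0}): {0,1,2}
'a' @ 1: {}  — state set empty
rest 'ccbcba' ignored (set empty)
after full input: {}  (accept=1 not in)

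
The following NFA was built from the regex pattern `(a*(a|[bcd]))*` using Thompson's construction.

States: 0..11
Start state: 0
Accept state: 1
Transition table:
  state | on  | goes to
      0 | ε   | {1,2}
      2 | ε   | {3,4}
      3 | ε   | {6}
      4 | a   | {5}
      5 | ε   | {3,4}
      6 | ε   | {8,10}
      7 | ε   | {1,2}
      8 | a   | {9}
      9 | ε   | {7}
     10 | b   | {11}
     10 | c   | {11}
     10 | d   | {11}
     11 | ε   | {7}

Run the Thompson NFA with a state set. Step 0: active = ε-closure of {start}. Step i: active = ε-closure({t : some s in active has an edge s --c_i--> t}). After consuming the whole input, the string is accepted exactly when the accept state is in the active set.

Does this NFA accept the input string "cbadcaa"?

initial (ε-close {0}): {0,1,2,3,4,6,8,10}
'c' @ 1: {1,2,3,4,6,7,8,10,11}  (accept∈set)
'b' @ 2: {1,2,3,4,6,7,8,10,11}  (accept∈set)
'a' @ 3: {1,2,3,4,5,6,7,8,9,10}  (accept∈set)
'd' @ 4: {1,2,3,4,6,7,8,10,11}  (accept∈set)
'c' @ 5: {1,2,3,4,6,7,8,10,11}  (accept∈set)
'a' @ 6: {1,2,3,4,5,6,7,8,9,10}  (accept∈set)
'a' @ 7: {1,2,3,4,5,6,7,8,9,10}  (accept∈set)
final: {1,2,3,4,5,6,7,8,9,10}; accept 1 in set

Answer: ACCEPT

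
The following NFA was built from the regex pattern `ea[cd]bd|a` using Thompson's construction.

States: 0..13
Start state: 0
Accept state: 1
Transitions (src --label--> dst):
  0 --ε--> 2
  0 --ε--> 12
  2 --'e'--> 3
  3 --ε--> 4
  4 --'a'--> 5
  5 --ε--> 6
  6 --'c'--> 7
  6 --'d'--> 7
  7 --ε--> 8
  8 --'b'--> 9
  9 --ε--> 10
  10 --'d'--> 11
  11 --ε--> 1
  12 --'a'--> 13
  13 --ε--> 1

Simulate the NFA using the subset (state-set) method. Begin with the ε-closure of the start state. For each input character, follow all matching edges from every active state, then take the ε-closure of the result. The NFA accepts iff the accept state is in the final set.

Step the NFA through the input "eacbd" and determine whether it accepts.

Answer: ACCEPT

Derivation:
start: ε-closure({0}) = {0,2,12}
'e' @ 1: {3,4}
'a' @ 2: {5,6}
'c' @ 3: {7,8}
'b' @ 4: {9,10}
'd' @ 5: {1,11}  (accept∈set)
final: {1,11}; accept 1 in set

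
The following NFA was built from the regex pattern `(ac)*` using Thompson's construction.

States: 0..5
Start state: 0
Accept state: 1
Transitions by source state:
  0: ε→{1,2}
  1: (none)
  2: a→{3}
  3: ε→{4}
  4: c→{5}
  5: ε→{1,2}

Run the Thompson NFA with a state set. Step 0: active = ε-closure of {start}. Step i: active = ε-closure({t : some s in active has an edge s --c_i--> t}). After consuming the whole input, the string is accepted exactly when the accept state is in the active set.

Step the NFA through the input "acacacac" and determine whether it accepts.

Answer: ACCEPT

Steps:
S₀ = ε-closure({0}) = {0,1,2}
'a' @ 1: {3,4}
'c' @ 2: {1,2,5}  (accept∈set)
'a' @ 3: {3,4}
'c' @ 4: {1,2,5}  (accept∈set)
'a' @ 5: {3,4}
'c' @ 6: {1,2,5}  (accept∈set)
'a' @ 7: {3,4}
'c' @ 8: {1,2,5}  (accept∈set)
end set {1,2,5} — state 1 in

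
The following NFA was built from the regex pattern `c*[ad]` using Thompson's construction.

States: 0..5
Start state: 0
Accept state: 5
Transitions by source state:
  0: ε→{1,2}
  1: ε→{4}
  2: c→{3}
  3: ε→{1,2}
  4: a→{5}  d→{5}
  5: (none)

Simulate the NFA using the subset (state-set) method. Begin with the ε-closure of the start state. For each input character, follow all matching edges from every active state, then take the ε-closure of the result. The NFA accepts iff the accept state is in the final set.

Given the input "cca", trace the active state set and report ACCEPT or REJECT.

Answer: ACCEPT

Steps:
start: ε-closure({0}) = {0,1,2,4}
'c' @ 1: {1,2,3,4}
'c' @ 2: {1,2,3,4}
'a' @ 3: {5}  (accept∈set)
end set {5} — state 5 in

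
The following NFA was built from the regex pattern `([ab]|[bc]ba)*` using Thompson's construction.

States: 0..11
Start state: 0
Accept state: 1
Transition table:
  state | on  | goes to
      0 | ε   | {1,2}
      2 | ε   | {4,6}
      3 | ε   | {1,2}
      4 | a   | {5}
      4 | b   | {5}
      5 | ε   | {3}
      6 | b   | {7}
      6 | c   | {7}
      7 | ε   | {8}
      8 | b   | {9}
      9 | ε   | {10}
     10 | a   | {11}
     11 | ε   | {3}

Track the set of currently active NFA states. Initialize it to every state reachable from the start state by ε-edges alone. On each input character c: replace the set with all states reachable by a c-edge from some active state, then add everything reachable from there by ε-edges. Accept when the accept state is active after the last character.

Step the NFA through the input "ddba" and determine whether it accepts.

start: ε-closure({0}) = {0,1,2,4,6}
'd' @ 1: {}  — state set empty
rest 'dba' ignored (set empty)
end set {} — state 1 not in

Answer: REJECT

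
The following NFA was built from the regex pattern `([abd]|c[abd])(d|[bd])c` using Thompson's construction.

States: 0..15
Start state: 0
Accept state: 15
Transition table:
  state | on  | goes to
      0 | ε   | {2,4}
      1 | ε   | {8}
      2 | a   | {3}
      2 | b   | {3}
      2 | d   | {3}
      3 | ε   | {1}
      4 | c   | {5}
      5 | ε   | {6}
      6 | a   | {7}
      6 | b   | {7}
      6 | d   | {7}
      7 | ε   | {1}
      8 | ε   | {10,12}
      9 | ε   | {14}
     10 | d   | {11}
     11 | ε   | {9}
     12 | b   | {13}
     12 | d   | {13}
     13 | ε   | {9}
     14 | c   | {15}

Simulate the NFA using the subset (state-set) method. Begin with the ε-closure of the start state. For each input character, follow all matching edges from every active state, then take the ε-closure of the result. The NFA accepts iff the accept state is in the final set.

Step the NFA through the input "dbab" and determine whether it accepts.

S₀ = ε-closure({0}) = {0,2,4}
'd' @ 1: {1,3,8,10,12}
'b' @ 2: {9,13,14}
'a' @ 3: {}  — dead — no transitions
rest 'b' ignored (set empty)
after full input: {}  (accept=15 not in)

Answer: REJECT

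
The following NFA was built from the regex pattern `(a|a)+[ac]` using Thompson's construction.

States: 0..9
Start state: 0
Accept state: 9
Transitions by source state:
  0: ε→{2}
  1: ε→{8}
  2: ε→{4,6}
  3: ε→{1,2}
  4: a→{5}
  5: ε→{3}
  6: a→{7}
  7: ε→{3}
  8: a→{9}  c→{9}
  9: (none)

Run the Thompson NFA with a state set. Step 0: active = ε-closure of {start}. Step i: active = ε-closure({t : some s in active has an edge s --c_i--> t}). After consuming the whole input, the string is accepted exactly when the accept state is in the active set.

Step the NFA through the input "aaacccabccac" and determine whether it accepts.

start: ε-closure({0}) = {0,2,4,6}
'a' @ 1: {1,2,3,4,5,6,7,8}
'a' @ 2: {1,2,3,4,5,6,7,8,9}  [accepting]
'a' @ 3: {1,2,3,4,5,6,7,8,9}  [accepting]
'c' @ 4: {9}  [accepting]
'c' @ 5: {}  — state set empty
rest 'cabccac' ignored (set empty)
end set {} — state 9 not in

Answer: REJECT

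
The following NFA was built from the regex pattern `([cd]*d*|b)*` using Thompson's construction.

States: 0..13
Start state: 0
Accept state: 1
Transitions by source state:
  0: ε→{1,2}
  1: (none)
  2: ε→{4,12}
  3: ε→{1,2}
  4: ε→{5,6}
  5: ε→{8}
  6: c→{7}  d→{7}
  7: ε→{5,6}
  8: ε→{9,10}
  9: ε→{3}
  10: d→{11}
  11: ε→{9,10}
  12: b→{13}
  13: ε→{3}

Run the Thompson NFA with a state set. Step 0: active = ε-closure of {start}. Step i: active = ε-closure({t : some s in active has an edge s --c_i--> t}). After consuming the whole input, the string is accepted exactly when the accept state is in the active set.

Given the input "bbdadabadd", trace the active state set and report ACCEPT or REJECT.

Answer: REJECT

Steps:
start: ε-closure({0}) = {0,1,2,3,4,5,6,8,9,10,12}
'b' @ 1: {1,2,3,4,5,6,8,9,10,12,13}  (accept∈set)
'b' @ 2: {1,2,3,4,5,6,8,9,10,12,13}  (accept∈set)
'd' @ 3: {1,2,3,4,5,6,7,8,9,10,11,12}  (accept∈set)
'a' @ 4: {}  — no active states
rest 'dabadd' ignored (set empty)
end set {} — state 1 not in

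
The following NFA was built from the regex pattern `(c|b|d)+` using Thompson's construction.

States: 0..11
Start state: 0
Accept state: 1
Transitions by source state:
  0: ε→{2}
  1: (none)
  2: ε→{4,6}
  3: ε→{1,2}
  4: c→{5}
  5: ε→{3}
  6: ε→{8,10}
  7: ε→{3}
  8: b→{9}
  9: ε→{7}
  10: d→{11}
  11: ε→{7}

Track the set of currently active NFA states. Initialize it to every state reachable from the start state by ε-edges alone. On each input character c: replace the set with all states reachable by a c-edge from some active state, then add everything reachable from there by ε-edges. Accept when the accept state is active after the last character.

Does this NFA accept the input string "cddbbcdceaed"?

start: ε-closure({0}) = {0,2,4,6,8,10}
'c' @ 1: {1,2,3,4,5,6,8,10}  [accepting]
'd' @ 2: {1,2,3,4,6,7,8,10,11}  [accepting]
'd' @ 3: {1,2,3,4,6,7,8,10,11}  [accepting]
'b' @ 4: {1,2,3,4,6,7,8,9,10}  [accepting]
'b' @ 5: {1,2,3,4,6,7,8,9,10}  [accepting]
'c' @ 6: {1,2,3,4,5,6,8,10}  [accepting]
'd' @ 7: {1,2,3,4,6,7,8,10,11}  [accepting]
'c' @ 8: {1,2,3,4,5,6,8,10}  [accepting]
'e' @ 9: {}  — dead — no transitions
rest 'aed' ignored (set empty)
final: {}; accept 1 not in set

Answer: REJECT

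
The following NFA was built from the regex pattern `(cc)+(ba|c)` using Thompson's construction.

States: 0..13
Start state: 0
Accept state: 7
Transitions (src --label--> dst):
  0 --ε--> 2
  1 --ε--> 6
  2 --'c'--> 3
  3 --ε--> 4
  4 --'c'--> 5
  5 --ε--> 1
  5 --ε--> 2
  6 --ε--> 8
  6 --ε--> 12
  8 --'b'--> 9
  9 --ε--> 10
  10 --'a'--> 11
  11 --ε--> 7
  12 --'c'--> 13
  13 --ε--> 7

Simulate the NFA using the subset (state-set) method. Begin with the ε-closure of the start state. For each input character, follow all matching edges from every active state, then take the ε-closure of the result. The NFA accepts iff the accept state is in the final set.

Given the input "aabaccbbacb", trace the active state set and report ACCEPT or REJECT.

start: ε-closure({0}) = {0,2}
'a' @ 1: {}  — no active states
rest 'abaccbbacb' ignored (set empty)
final: {}; accept 7 not in set

Answer: REJECT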